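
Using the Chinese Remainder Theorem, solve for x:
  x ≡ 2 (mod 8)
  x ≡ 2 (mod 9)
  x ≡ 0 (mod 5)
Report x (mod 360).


Moduli 8, 9, 5 are pairwise coprime; by CRT there is a unique solution modulo M = 8 · 9 · 5 = 360.
Solve pairwise, accumulating the modulus:
  Start with x ≡ 2 (mod 8).
  Combine with x ≡ 2 (mod 9): since gcd(8, 9) = 1, we get a unique residue mod 72.
    Write x = 2 + 8·t and substitute into x ≡ 2 (mod 9): 8·t ≡ 2 − 2 = 0 (mod 9).
    The inverse of 8 mod 9 is 8 (since 8·8 = 64 = 7·9 + 1), so t ≡ 8·0 = 0 ≡ 0 (mod 9).
    Then x = 2 + 8·0 = 2, valid modulo lcm(8, 9) = 72: x ≡ 2 (mod 72).
  Combine with x ≡ 0 (mod 5): since gcd(72, 5) = 1, we get a unique residue mod 360.
    Write x = 2 + 72·t and substitute into x ≡ 0 (mod 5): 72·t ≡ 0 − 2 = -2 (mod 5).
    Reduce coefficients mod 5: 2·t ≡ 3 (mod 5).
    The inverse of 2 mod 5 is 3 (since 2·3 = 6 = 1·5 + 1), so t ≡ 3·3 = 9 ≡ 4 (mod 5).
    Then x = 2 + 72·4 = 290, valid modulo lcm(72, 5) = 360: x ≡ 290 (mod 360).
Verify: 290 mod 8 = 2 ✓, 290 mod 9 = 2 ✓, 290 mod 5 = 0 ✓.

x ≡ 290 (mod 360).


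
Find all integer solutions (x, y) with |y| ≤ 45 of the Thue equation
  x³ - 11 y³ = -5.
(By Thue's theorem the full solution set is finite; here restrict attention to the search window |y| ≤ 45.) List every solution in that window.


The equation is x³ - 11y³ = -5. For fixed y, x³ = 11·y³ − 5, so a solution requires the RHS to be a perfect cube.
Strategy: iterate y from -45 to 45, compute RHS = 11·y³ − 5, and check whether it is a (positive or negative) perfect cube.
Check small values of y:
  y = 0: RHS = -5 is not a perfect cube.
  y = 1: RHS = 6 is not a perfect cube.
  y = -1: RHS = -16 is not a perfect cube.
  y = 2: RHS = 83 is not a perfect cube.
  y = -2: RHS = -93 is not a perfect cube.
  y = 3: RHS = 292 is not a perfect cube.
  y = -3: RHS = -302 is not a perfect cube.
Continuing the search up to |y| = 45 finds no solutions either.
No (x, y) in the scanned range satisfies the equation.

No integer solutions with |y| ≤ 45.


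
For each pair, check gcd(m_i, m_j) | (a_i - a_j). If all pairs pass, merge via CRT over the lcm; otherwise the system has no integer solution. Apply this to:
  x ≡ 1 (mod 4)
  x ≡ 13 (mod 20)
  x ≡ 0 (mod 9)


Moduli 4, 20, 9 are not pairwise coprime, so CRT works modulo lcm(m_i) when all pairwise compatibility conditions hold.
Pairwise compatibility: gcd(m_i, m_j) must divide a_i - a_j for every pair.
Merge one congruence at a time:
  Start: x ≡ 1 (mod 4).
  Combine with x ≡ 13 (mod 20): gcd(4, 20) = 4; 13 - 1 = 12, which IS divisible by 4, so compatible.
    Write x = 1 + 4·t and substitute into x ≡ 13 (mod 20): 4·t ≡ 13 − 1 = 12 (mod 20).
    Divide the congruence (and modulus) by g = 4: 1·t ≡ 3 (mod 5).
    So t ≡ 3 (mod 5).
    Then x = 1 + 4·3 = 13, valid modulo lcm(4, 20) = 20: x ≡ 13 (mod 20).
  Combine with x ≡ 0 (mod 9): gcd(20, 9) = 1; 0 - 13 = -13, which IS divisible by 1, so compatible.
    Write x = 13 + 20·t and substitute into x ≡ 0 (mod 9): 20·t ≡ 0 − 13 = -13 (mod 9).
    Reduce coefficients mod 9: 2·t ≡ 5 (mod 9).
    The inverse of 2 mod 9 is 5 (since 2·5 = 10 = 1·9 + 1), so t ≡ 5·5 = 25 ≡ 7 (mod 9).
    Then x = 13 + 20·7 = 153, valid modulo lcm(20, 9) = 180: x ≡ 153 (mod 180).
Verify: 153 mod 4 = 1, 153 mod 20 = 13, 153 mod 9 = 0.

x ≡ 153 (mod 180).


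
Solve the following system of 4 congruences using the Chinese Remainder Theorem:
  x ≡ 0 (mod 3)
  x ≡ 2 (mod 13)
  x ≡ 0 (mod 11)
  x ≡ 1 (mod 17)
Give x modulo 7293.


Product of moduli M = 3 · 13 · 11 · 17 = 7293.
Merge one congruence at a time:
  Start: x ≡ 0 (mod 3).
  Combine with x ≡ 2 (mod 13); new modulus lcm = 39.
    Write x = 0 + 3·t and substitute into x ≡ 2 (mod 13): 3·t ≡ 2 − 0 = 2 (mod 13).
    The inverse of 3 mod 13 is 9 (since 3·9 = 27 = 2·13 + 1), so t ≡ 9·2 = 18 ≡ 5 (mod 13).
    Then x = 0 + 3·5 = 15, valid modulo lcm(3, 13) = 39: x ≡ 15 (mod 39).
  Combine with x ≡ 0 (mod 11); new modulus lcm = 429.
    Write x = 15 + 39·t and substitute into x ≡ 0 (mod 11): 39·t ≡ 0 − 15 = -15 (mod 11).
    Reduce coefficients mod 11: 6·t ≡ 7 (mod 11).
    The inverse of 6 mod 11 is 2 (since 6·2 = 12 = 1·11 + 1), so t ≡ 2·7 = 14 ≡ 3 (mod 11).
    Then x = 15 + 39·3 = 132, valid modulo lcm(39, 11) = 429: x ≡ 132 (mod 429).
  Combine with x ≡ 1 (mod 17); new modulus lcm = 7293.
    Write x = 132 + 429·t and substitute into x ≡ 1 (mod 17): 429·t ≡ 1 − 132 = -131 (mod 17).
    Reduce coefficients mod 17: 4·t ≡ 5 (mod 17).
    The inverse of 4 mod 17 is 13 (since 4·13 = 52 = 3·17 + 1), so t ≡ 13·5 = 65 ≡ 14 (mod 17).
    Then x = 132 + 429·14 = 6138, valid modulo lcm(429, 17) = 7293: x ≡ 6138 (mod 7293).
Verify against each original: 6138 mod 3 = 0, 6138 mod 13 = 2, 6138 mod 11 = 0, 6138 mod 17 = 1.

x ≡ 6138 (mod 7293).


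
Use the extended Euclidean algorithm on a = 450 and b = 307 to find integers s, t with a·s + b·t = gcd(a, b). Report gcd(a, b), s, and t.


Euclidean algorithm on (450, 307) — divide until remainder is 0:
  450 = 1 · 307 + 143
  307 = 2 · 143 + 21
  143 = 6 · 21 + 17
  21 = 1 · 17 + 4
  17 = 4 · 4 + 1
  4 = 4 · 1 + 0
gcd(450, 307) = 1.
Track Bezout coefficients alongside the remainders: start with r₀ = 450 = a·1 + b·0 (s = 1, t = 0) and r₁ = 307 = a·0 + b·1 (s = 0, t = 1); each new remainder r_{k+1} = r_{k-1} − q_k·r_k inherits s_{k+1} = s_{k-1} − q_k·s_k, t_{k+1} = t_{k-1} − q_k·t_k, so r_k = a·s_k + b·t_k at every step:
  q = 1: r = 143, s = 1 − 1·0 = 1, t = 0 − 1·1 = -1  (check: 450·1 + 307·(-1) = 143)
  q = 2: r = 21, s = 0 − 2·1 = -2, t = 1 − 2·(-1) = 3  (check: 450·(-2) + 307·3 = 21)
  q = 6: r = 17, s = 1 − 6·(-2) = 13, t = -1 − 6·3 = -19  (check: 450·13 + 307·(-19) = 17)
  q = 1: r = 4, s = -2 − 1·13 = -15, t = 3 − 1·(-19) = 22  (check: 450·(-15) + 307·22 = 4)
  q = 4: r = 1, s = 13 − 4·(-15) = 73, t = -19 − 4·22 = -107  (check: 450·73 + 307·(-107) = 1)
The row with r = 1 (the gcd) gives the Bezout coefficients s = 73, t = -107.
Result: 450 · (73) + 307 · (-107) = 1.

gcd(450, 307) = 1; s = 73, t = -107 (check: 450·73 + 307·(-107) = 1).


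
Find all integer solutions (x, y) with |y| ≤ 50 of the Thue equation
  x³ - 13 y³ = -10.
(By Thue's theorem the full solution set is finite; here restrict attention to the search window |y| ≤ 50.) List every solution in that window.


The equation is x³ - 13y³ = -10. For fixed y, x³ = 13·y³ − 10, so a solution requires the RHS to be a perfect cube.
Strategy: iterate y from -50 to 50, compute RHS = 13·y³ − 10, and check whether it is a (positive or negative) perfect cube.
Check small values of y:
  y = 0: RHS = -10 is not a perfect cube.
  y = 1: RHS = 3 is not a perfect cube.
  y = -1: RHS = -23 is not a perfect cube.
  y = 2: RHS = 94 is not a perfect cube.
  y = -2: RHS = -114 is not a perfect cube.
  y = 3: RHS = 341 is not a perfect cube.
  y = -3: RHS = -361 is not a perfect cube.
Continuing the search up to |y| = 50 finds no solutions either.
No (x, y) in the scanned range satisfies the equation.

No integer solutions with |y| ≤ 50.


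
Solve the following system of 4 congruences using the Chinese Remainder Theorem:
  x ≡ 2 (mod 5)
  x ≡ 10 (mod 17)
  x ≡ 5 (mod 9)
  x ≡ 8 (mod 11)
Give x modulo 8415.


Product of moduli M = 5 · 17 · 9 · 11 = 8415.
Merge one congruence at a time:
  Start: x ≡ 2 (mod 5).
  Combine with x ≡ 10 (mod 17); new modulus lcm = 85.
    Write x = 2 + 5·t and substitute into x ≡ 10 (mod 17): 5·t ≡ 10 − 2 = 8 (mod 17).
    The inverse of 5 mod 17 is 7 (since 5·7 = 35 = 2·17 + 1), so t ≡ 7·8 = 56 ≡ 5 (mod 17).
    Then x = 2 + 5·5 = 27, valid modulo lcm(5, 17) = 85: x ≡ 27 (mod 85).
  Combine with x ≡ 5 (mod 9); new modulus lcm = 765.
    Write x = 27 + 85·t and substitute into x ≡ 5 (mod 9): 85·t ≡ 5 − 27 = -22 (mod 9).
    Reduce coefficients mod 9: 4·t ≡ 5 (mod 9).
    The inverse of 4 mod 9 is 7 (since 4·7 = 28 = 3·9 + 1), so t ≡ 7·5 = 35 ≡ 8 (mod 9).
    Then x = 27 + 85·8 = 707, valid modulo lcm(85, 9) = 765: x ≡ 707 (mod 765).
  Combine with x ≡ 8 (mod 11); new modulus lcm = 8415.
    Write x = 707 + 765·t and substitute into x ≡ 8 (mod 11): 765·t ≡ 8 − 707 = -699 (mod 11).
    Reduce coefficients mod 11: 6·t ≡ 5 (mod 11).
    The inverse of 6 mod 11 is 2 (since 6·2 = 12 = 1·11 + 1), so t ≡ 2·5 = 10 ≡ 10 (mod 11).
    Then x = 707 + 765·10 = 8357, valid modulo lcm(765, 11) = 8415: x ≡ 8357 (mod 8415).
Verify against each original: 8357 mod 5 = 2, 8357 mod 17 = 10, 8357 mod 9 = 5, 8357 mod 11 = 8.

x ≡ 8357 (mod 8415).


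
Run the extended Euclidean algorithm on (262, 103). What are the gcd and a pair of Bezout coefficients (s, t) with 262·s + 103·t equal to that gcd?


Euclidean algorithm on (262, 103) — divide until remainder is 0:
  262 = 2 · 103 + 56
  103 = 1 · 56 + 47
  56 = 1 · 47 + 9
  47 = 5 · 9 + 2
  9 = 4 · 2 + 1
  2 = 2 · 1 + 0
gcd(262, 103) = 1.
Track Bezout coefficients alongside the remainders: start with r₀ = 262 = a·1 + b·0 (s = 1, t = 0) and r₁ = 103 = a·0 + b·1 (s = 0, t = 1); each new remainder r_{k+1} = r_{k-1} − q_k·r_k inherits s_{k+1} = s_{k-1} − q_k·s_k, t_{k+1} = t_{k-1} − q_k·t_k, so r_k = a·s_k + b·t_k at every step:
  q = 2: r = 56, s = 1 − 2·0 = 1, t = 0 − 2·1 = -2  (check: 262·1 + 103·(-2) = 56)
  q = 1: r = 47, s = 0 − 1·1 = -1, t = 1 − 1·(-2) = 3  (check: 262·(-1) + 103·3 = 47)
  q = 1: r = 9, s = 1 − 1·(-1) = 2, t = -2 − 1·3 = -5  (check: 262·2 + 103·(-5) = 9)
  q = 5: r = 2, s = -1 − 5·2 = -11, t = 3 − 5·(-5) = 28  (check: 262·(-11) + 103·28 = 2)
  q = 4: r = 1, s = 2 − 4·(-11) = 46, t = -5 − 4·28 = -117  (check: 262·46 + 103·(-117) = 1)
The row with r = 1 (the gcd) gives the Bezout coefficients s = 46, t = -117.
Result: 262 · (46) + 103 · (-117) = 1.

gcd(262, 103) = 1; s = 46, t = -117 (check: 262·46 + 103·(-117) = 1).


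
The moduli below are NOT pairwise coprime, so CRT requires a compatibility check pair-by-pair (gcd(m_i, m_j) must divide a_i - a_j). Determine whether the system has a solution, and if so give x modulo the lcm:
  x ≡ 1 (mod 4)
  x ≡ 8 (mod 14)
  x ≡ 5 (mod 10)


Moduli 4, 14, 10 are not pairwise coprime, so CRT works modulo lcm(m_i) when all pairwise compatibility conditions hold.
Pairwise compatibility: gcd(m_i, m_j) must divide a_i - a_j for every pair.
Merge one congruence at a time:
  Start: x ≡ 1 (mod 4).
  Combine with x ≡ 8 (mod 14): gcd(4, 14) = 2, and 8 - 1 = 7 is NOT divisible by 2.
    ⇒ system is inconsistent (no integer solution).

No solution (the system is inconsistent).


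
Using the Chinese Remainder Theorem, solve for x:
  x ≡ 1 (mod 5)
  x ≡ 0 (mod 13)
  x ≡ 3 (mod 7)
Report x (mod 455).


Moduli 5, 13, 7 are pairwise coprime; by CRT there is a unique solution modulo M = 5 · 13 · 7 = 455.
Solve pairwise, accumulating the modulus:
  Start with x ≡ 1 (mod 5).
  Combine with x ≡ 0 (mod 13): since gcd(5, 13) = 1, we get a unique residue mod 65.
    Write x = 1 + 5·t and substitute into x ≡ 0 (mod 13): 5·t ≡ 0 − 1 = -1 (mod 13).
    Reduce coefficients mod 13: 5·t ≡ 12 (mod 13).
    The inverse of 5 mod 13 is 8 (since 5·8 = 40 = 3·13 + 1), so t ≡ 8·12 = 96 ≡ 5 (mod 13).
    Then x = 1 + 5·5 = 26, valid modulo lcm(5, 13) = 65: x ≡ 26 (mod 65).
  Combine with x ≡ 3 (mod 7): since gcd(65, 7) = 1, we get a unique residue mod 455.
    Write x = 26 + 65·t and substitute into x ≡ 3 (mod 7): 65·t ≡ 3 − 26 = -23 (mod 7).
    Reduce coefficients mod 7: 2·t ≡ 5 (mod 7).
    The inverse of 2 mod 7 is 4 (since 2·4 = 8 = 1·7 + 1), so t ≡ 4·5 = 20 ≡ 6 (mod 7).
    Then x = 26 + 65·6 = 416, valid modulo lcm(65, 7) = 455: x ≡ 416 (mod 455).
Verify: 416 mod 5 = 1 ✓, 416 mod 13 = 0 ✓, 416 mod 7 = 3 ✓.

x ≡ 416 (mod 455).


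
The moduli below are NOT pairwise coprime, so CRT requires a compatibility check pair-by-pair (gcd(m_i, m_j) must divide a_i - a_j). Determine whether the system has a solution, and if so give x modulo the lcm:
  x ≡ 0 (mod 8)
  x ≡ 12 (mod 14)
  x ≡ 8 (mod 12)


Moduli 8, 14, 12 are not pairwise coprime, so CRT works modulo lcm(m_i) when all pairwise compatibility conditions hold.
Pairwise compatibility: gcd(m_i, m_j) must divide a_i - a_j for every pair.
Merge one congruence at a time:
  Start: x ≡ 0 (mod 8).
  Combine with x ≡ 12 (mod 14): gcd(8, 14) = 2; 12 - 0 = 12, which IS divisible by 2, so compatible.
    Write x = 0 + 8·t and substitute into x ≡ 12 (mod 14): 8·t ≡ 12 − 0 = 12 (mod 14).
    Divide the congruence (and modulus) by g = 2: 4·t ≡ 6 (mod 7).
    The inverse of 4 mod 7 is 2 (since 4·2 = 8 = 1·7 + 1), so t ≡ 2·6 = 12 ≡ 5 (mod 7).
    Then x = 0 + 8·5 = 40, valid modulo lcm(8, 14) = 56: x ≡ 40 (mod 56).
  Combine with x ≡ 8 (mod 12): gcd(56, 12) = 4; 8 - 40 = -32, which IS divisible by 4, so compatible.
    Write x = 40 + 56·t and substitute into x ≡ 8 (mod 12): 56·t ≡ 8 − 40 = -32 (mod 12).
    Divide the congruence (and modulus) by g = 4: 14·t ≡ -8 (mod 3).
    Reduce coefficients mod 3: 2·t ≡ 1 (mod 3).
    The inverse of 2 mod 3 is 2 (since 2·2 = 4 = 1·3 + 1), so t ≡ 2·1 = 2 ≡ 2 (mod 3).
    Then x = 40 + 56·2 = 152, valid modulo lcm(56, 12) = 168: x ≡ 152 (mod 168).
Verify: 152 mod 8 = 0, 152 mod 14 = 12, 152 mod 12 = 8.

x ≡ 152 (mod 168).


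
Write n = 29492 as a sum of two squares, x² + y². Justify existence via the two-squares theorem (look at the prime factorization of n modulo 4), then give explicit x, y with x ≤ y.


Step 1: Factor n = 29492 = 2^2 · 73 · 101.
Step 2: Check the mod-4 condition on each prime factor: 2 = 2 (special); 73 ≡ 1 (mod 4), exponent 1; 101 ≡ 1 (mod 4), exponent 1.
All primes ≡ 3 (mod 4) appear to even exponent (or don't appear), so by the two-squares theorem n IS expressible as a sum of two squares.
Step 3: Build a representation. Group n = k² · m with k = 2 and m = 73 · 101 = 7373 (a product of primes ≡ 1 (mod 4)); a representation of m scales to one of n via (k·x)² + (k·y)² = k²(x² + y²). Each prime p ≡ 1 (mod 4) is itself a sum of two squares; find a² by testing p − a² for a perfect square:
  73: 73 − 1² = 72, 73 − 2² = 69, 73 − 3² = 64 = 8² ⇒ 73 = 3² + 8².
  101: 101 − 1² = 100 = 10² ⇒ 101 = 1² + 10².
  Combine using the Brahmagupta–Fibonacci identity (a² + b²)(c² + d²) = (ac − bd)² + (ad + bc)² = (ac + bd)² + (ad − bc)²:
  73 · 101 = 7373: from (3² + 8²)(1² + 10²), take (3·1 − 8·10, 3·10 + 8·1) = (3 − 80, 30 + 8) = (-77, 38); dropping signs (only squares matter) gives (77, 38); check 77² + 38² = 5929 + 1444 = 7373 ✓.
  Scale by k = 2: (2·77, 2·38) = (154, 76).
Step 4: Order so x ≤ y and verify: 76² + 154² = 5776 + 23716 = 29492 = n. ✓

n = 29492 = 76² + 154² (one valid representation with x ≤ y).


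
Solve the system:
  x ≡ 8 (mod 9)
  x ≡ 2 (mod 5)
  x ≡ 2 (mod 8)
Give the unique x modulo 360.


Moduli 9, 5, 8 are pairwise coprime; by CRT there is a unique solution modulo M = 9 · 5 · 8 = 360.
Solve pairwise, accumulating the modulus:
  Start with x ≡ 8 (mod 9).
  Combine with x ≡ 2 (mod 5): since gcd(9, 5) = 1, we get a unique residue mod 45.
    Write x = 8 + 9·t and substitute into x ≡ 2 (mod 5): 9·t ≡ 2 − 8 = -6 (mod 5).
    Reduce coefficients mod 5: 4·t ≡ 4 (mod 5).
    The inverse of 4 mod 5 is 4 (since 4·4 = 16 = 3·5 + 1), so t ≡ 4·4 = 16 ≡ 1 (mod 5).
    Then x = 8 + 9·1 = 17, valid modulo lcm(9, 5) = 45: x ≡ 17 (mod 45).
  Combine with x ≡ 2 (mod 8): since gcd(45, 8) = 1, we get a unique residue mod 360.
    Write x = 17 + 45·t and substitute into x ≡ 2 (mod 8): 45·t ≡ 2 − 17 = -15 (mod 8).
    Reduce coefficients mod 8: 5·t ≡ 1 (mod 8).
    The inverse of 5 mod 8 is 5 (since 5·5 = 25 = 3·8 + 1), so t ≡ 5·1 = 5 ≡ 5 (mod 8).
    Then x = 17 + 45·5 = 242, valid modulo lcm(45, 8) = 360: x ≡ 242 (mod 360).
Verify: 242 mod 9 = 8 ✓, 242 mod 5 = 2 ✓, 242 mod 8 = 2 ✓.

x ≡ 242 (mod 360).


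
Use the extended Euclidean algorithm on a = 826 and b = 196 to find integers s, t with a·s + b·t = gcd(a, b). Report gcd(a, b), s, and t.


Euclidean algorithm on (826, 196) — divide until remainder is 0:
  826 = 4 · 196 + 42
  196 = 4 · 42 + 28
  42 = 1 · 28 + 14
  28 = 2 · 14 + 0
gcd(826, 196) = 14.
Track Bezout coefficients alongside the remainders: start with r₀ = 826 = a·1 + b·0 (s = 1, t = 0) and r₁ = 196 = a·0 + b·1 (s = 0, t = 1); each new remainder r_{k+1} = r_{k-1} − q_k·r_k inherits s_{k+1} = s_{k-1} − q_k·s_k, t_{k+1} = t_{k-1} − q_k·t_k, so r_k = a·s_k + b·t_k at every step:
  q = 4: r = 42, s = 1 − 4·0 = 1, t = 0 − 4·1 = -4  (check: 826·1 + 196·(-4) = 42)
  q = 4: r = 28, s = 0 − 4·1 = -4, t = 1 − 4·(-4) = 17  (check: 826·(-4) + 196·17 = 28)
  q = 1: r = 14, s = 1 − 1·(-4) = 5, t = -4 − 1·17 = -21  (check: 826·5 + 196·(-21) = 14)
The row with r = 14 (the gcd) gives the Bezout coefficients s = 5, t = -21.
Result: 826 · (5) + 196 · (-21) = 14.

gcd(826, 196) = 14; s = 5, t = -21 (check: 826·5 + 196·(-21) = 14).


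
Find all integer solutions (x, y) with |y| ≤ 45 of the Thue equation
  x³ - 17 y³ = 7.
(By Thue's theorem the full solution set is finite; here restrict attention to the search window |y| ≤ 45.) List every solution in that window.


The equation is x³ - 17y³ = 7. For fixed y, x³ = 17·y³ + 7, so a solution requires the RHS to be a perfect cube.
Strategy: iterate y from -45 to 45, compute RHS = 17·y³ + 7, and check whether it is a (positive or negative) perfect cube.
Check small values of y:
  y = 0: RHS = 7 is not a perfect cube.
  y = 1: RHS = 24 is not a perfect cube.
  y = -1: RHS = -10 is not a perfect cube.
  y = 2: RHS = 143 is not a perfect cube.
  y = -2: RHS = -129 is not a perfect cube.
  y = 3: RHS = 466 is not a perfect cube.
  y = -3: RHS = -452 is not a perfect cube.
Continuing the search up to |y| = 45 finds no solutions either.
No (x, y) in the scanned range satisfies the equation.

No integer solutions with |y| ≤ 45.


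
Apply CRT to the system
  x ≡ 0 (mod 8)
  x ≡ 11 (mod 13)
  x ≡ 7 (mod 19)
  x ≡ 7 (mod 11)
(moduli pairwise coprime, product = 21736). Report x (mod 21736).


Product of moduli M = 8 · 13 · 19 · 11 = 21736.
Merge one congruence at a time:
  Start: x ≡ 0 (mod 8).
  Combine with x ≡ 11 (mod 13); new modulus lcm = 104.
    Write x = 0 + 8·t and substitute into x ≡ 11 (mod 13): 8·t ≡ 11 − 0 = 11 (mod 13).
    The inverse of 8 mod 13 is 5 (since 8·5 = 40 = 3·13 + 1), so t ≡ 5·11 = 55 ≡ 3 (mod 13).
    Then x = 0 + 8·3 = 24, valid modulo lcm(8, 13) = 104: x ≡ 24 (mod 104).
  Combine with x ≡ 7 (mod 19); new modulus lcm = 1976.
    Write x = 24 + 104·t and substitute into x ≡ 7 (mod 19): 104·t ≡ 7 − 24 = -17 (mod 19).
    Reduce coefficients mod 19: 9·t ≡ 2 (mod 19).
    The inverse of 9 mod 19 is 17 (since 9·17 = 153 = 8·19 + 1), so t ≡ 17·2 = 34 ≡ 15 (mod 19).
    Then x = 24 + 104·15 = 1584, valid modulo lcm(104, 19) = 1976: x ≡ 1584 (mod 1976).
  Combine with x ≡ 7 (mod 11); new modulus lcm = 21736.
    Write x = 1584 + 1976·t and substitute into x ≡ 7 (mod 11): 1976·t ≡ 7 − 1584 = -1577 (mod 11).
    Reduce coefficients mod 11: 7·t ≡ 7 (mod 11).
    The inverse of 7 mod 11 is 8 (since 7·8 = 56 = 5·11 + 1), so t ≡ 8·7 = 56 ≡ 1 (mod 11).
    Then x = 1584 + 1976·1 = 3560, valid modulo lcm(1976, 11) = 21736: x ≡ 3560 (mod 21736).
Verify against each original: 3560 mod 8 = 0, 3560 mod 13 = 11, 3560 mod 19 = 7, 3560 mod 11 = 7.

x ≡ 3560 (mod 21736).


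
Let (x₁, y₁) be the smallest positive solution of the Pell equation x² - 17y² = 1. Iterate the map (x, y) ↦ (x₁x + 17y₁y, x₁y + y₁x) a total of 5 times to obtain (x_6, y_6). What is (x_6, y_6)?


Step 1: Find the fundamental solution (x₁, y₁) of x² - 17y² = 1.
  Expand √17 as a continued fraction. a₀ = ⌊√17⌋ = 4; iterate m_{k+1} = d_k·a_k − m_k, d_{k+1} = (17 − m_{k+1}²)/d_k, a_{k+1} = ⌊(a₀ + m_{k+1})/d_{k+1}⌋ (starting m₀ = 0, d₀ = 1), with convergents p_k = a_k·p_{k-1} + p_{k-2}, q_k = a_k·q_{k-1} + q_{k-2} (p₋₁ = 1, q₋₁ = 0):
  k = 0: a₀ = 4; p₀/q₀ = 4/1; p₀² − 17·q₀² = 16 − 17 = -1.
  k = 1: m = 4, d = 1, a = ⌊(4 + 4)/1⌋ = 8; p/q = (8·4 + 1)/(8·1 + 0) = 33/8; p² − 17·q² = 1089 − 1088 = 1.
  The first convergent with p² − 17·q² = 1 gives the fundamental solution (x₁, y₁) = (33, 8).
Step 2: Apply the recurrence (x_{n+1}, y_{n+1}) = (x₁x_n + 17y₁y_n, x₁y_n + y₁x_n) repeatedly.
  From (x_1, y_1) = (33, 8): x_2 = 33·33 + 17·8·8 = 2177; y_2 = 33·8 + 8·33 = 528.
  From (x_2, y_2) = (2177, 528): x_3 = 33·2177 + 17·8·528 = 143649; y_3 = 33·528 + 8·2177 = 34840.
  From (x_3, y_3) = (143649, 34840): x_4 = 33·143649 + 17·8·34840 = 9478657; y_4 = 33·34840 + 8·143649 = 2298912.
  From (x_4, y_4) = (9478657, 2298912): x_5 = 33·9478657 + 17·8·2298912 = 625447713; y_5 = 33·2298912 + 8·9478657 = 151693352.
  From (x_5, y_5) = (625447713, 151693352): x_6 = 33·625447713 + 17·8·151693352 = 41270070401; y_6 = 33·151693352 + 8·625447713 = 10009462320.
Step 3: Verify x_6² - 17·y_6² = 1703218710903496300801 - 1703218710903496300800 = 1 (should be 1). ✓

(x_1, y_1) = (33, 8); (x_6, y_6) = (41270070401, 10009462320).


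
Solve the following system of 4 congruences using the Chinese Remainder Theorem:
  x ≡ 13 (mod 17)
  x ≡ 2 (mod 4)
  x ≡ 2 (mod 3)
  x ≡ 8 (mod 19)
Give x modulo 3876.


Product of moduli M = 17 · 4 · 3 · 19 = 3876.
Merge one congruence at a time:
  Start: x ≡ 13 (mod 17).
  Combine with x ≡ 2 (mod 4); new modulus lcm = 68.
    Write x = 13 + 17·t and substitute into x ≡ 2 (mod 4): 17·t ≡ 2 − 13 = -11 (mod 4).
    Reduce coefficients mod 4: 1·t ≡ 1 (mod 4).
    So t ≡ 1 (mod 4).
    Then x = 13 + 17·1 = 30, valid modulo lcm(17, 4) = 68: x ≡ 30 (mod 68).
  Combine with x ≡ 2 (mod 3); new modulus lcm = 204.
    Write x = 30 + 68·t and substitute into x ≡ 2 (mod 3): 68·t ≡ 2 − 30 = -28 (mod 3).
    Reduce coefficients mod 3: 2·t ≡ 2 (mod 3).
    The inverse of 2 mod 3 is 2 (since 2·2 = 4 = 1·3 + 1), so t ≡ 2·2 = 4 ≡ 1 (mod 3).
    Then x = 30 + 68·1 = 98, valid modulo lcm(68, 3) = 204: x ≡ 98 (mod 204).
  Combine with x ≡ 8 (mod 19); new modulus lcm = 3876.
    Write x = 98 + 204·t and substitute into x ≡ 8 (mod 19): 204·t ≡ 8 − 98 = -90 (mod 19).
    Reduce coefficients mod 19: 14·t ≡ 5 (mod 19).
    The inverse of 14 mod 19 is 15 (since 14·15 = 210 = 11·19 + 1), so t ≡ 15·5 = 75 ≡ 18 (mod 19).
    Then x = 98 + 204·18 = 3770, valid modulo lcm(204, 19) = 3876: x ≡ 3770 (mod 3876).
Verify against each original: 3770 mod 17 = 13, 3770 mod 4 = 2, 3770 mod 3 = 2, 3770 mod 19 = 8.

x ≡ 3770 (mod 3876).


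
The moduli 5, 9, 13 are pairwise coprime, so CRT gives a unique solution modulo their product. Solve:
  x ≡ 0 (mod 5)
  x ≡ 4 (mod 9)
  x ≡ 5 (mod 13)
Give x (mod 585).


Moduli 5, 9, 13 are pairwise coprime; by CRT there is a unique solution modulo M = 5 · 9 · 13 = 585.
Solve pairwise, accumulating the modulus:
  Start with x ≡ 0 (mod 5).
  Combine with x ≡ 4 (mod 9): since gcd(5, 9) = 1, we get a unique residue mod 45.
    Write x = 0 + 5·t and substitute into x ≡ 4 (mod 9): 5·t ≡ 4 − 0 = 4 (mod 9).
    The inverse of 5 mod 9 is 2 (since 5·2 = 10 = 1·9 + 1), so t ≡ 2·4 = 8 ≡ 8 (mod 9).
    Then x = 0 + 5·8 = 40, valid modulo lcm(5, 9) = 45: x ≡ 40 (mod 45).
  Combine with x ≡ 5 (mod 13): since gcd(45, 13) = 1, we get a unique residue mod 585.
    Write x = 40 + 45·t and substitute into x ≡ 5 (mod 13): 45·t ≡ 5 − 40 = -35 (mod 13).
    Reduce coefficients mod 13: 6·t ≡ 4 (mod 13).
    The inverse of 6 mod 13 is 11 (since 6·11 = 66 = 5·13 + 1), so t ≡ 11·4 = 44 ≡ 5 (mod 13).
    Then x = 40 + 45·5 = 265, valid modulo lcm(45, 13) = 585: x ≡ 265 (mod 585).
Verify: 265 mod 5 = 0 ✓, 265 mod 9 = 4 ✓, 265 mod 13 = 5 ✓.

x ≡ 265 (mod 585).


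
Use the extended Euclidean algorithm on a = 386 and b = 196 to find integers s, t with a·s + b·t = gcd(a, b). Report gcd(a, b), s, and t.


Euclidean algorithm on (386, 196) — divide until remainder is 0:
  386 = 1 · 196 + 190
  196 = 1 · 190 + 6
  190 = 31 · 6 + 4
  6 = 1 · 4 + 2
  4 = 2 · 2 + 0
gcd(386, 196) = 2.
Track Bezout coefficients alongside the remainders: start with r₀ = 386 = a·1 + b·0 (s = 1, t = 0) and r₁ = 196 = a·0 + b·1 (s = 0, t = 1); each new remainder r_{k+1} = r_{k-1} − q_k·r_k inherits s_{k+1} = s_{k-1} − q_k·s_k, t_{k+1} = t_{k-1} − q_k·t_k, so r_k = a·s_k + b·t_k at every step:
  q = 1: r = 190, s = 1 − 1·0 = 1, t = 0 − 1·1 = -1  (check: 386·1 + 196·(-1) = 190)
  q = 1: r = 6, s = 0 − 1·1 = -1, t = 1 − 1·(-1) = 2  (check: 386·(-1) + 196·2 = 6)
  q = 31: r = 4, s = 1 − 31·(-1) = 32, t = -1 − 31·2 = -63  (check: 386·32 + 196·(-63) = 4)
  q = 1: r = 2, s = -1 − 1·32 = -33, t = 2 − 1·(-63) = 65  (check: 386·(-33) + 196·65 = 2)
The row with r = 2 (the gcd) gives the Bezout coefficients s = -33, t = 65.
Result: 386 · (-33) + 196 · (65) = 2.

gcd(386, 196) = 2; s = -33, t = 65 (check: 386·(-33) + 196·65 = 2).


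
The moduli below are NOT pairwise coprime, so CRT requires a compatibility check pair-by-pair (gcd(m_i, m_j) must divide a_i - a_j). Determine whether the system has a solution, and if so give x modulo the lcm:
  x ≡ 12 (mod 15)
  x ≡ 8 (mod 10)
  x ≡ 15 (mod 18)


Moduli 15, 10, 18 are not pairwise coprime, so CRT works modulo lcm(m_i) when all pairwise compatibility conditions hold.
Pairwise compatibility: gcd(m_i, m_j) must divide a_i - a_j for every pair.
Merge one congruence at a time:
  Start: x ≡ 12 (mod 15).
  Combine with x ≡ 8 (mod 10): gcd(15, 10) = 5, and 8 - 12 = -4 is NOT divisible by 5.
    ⇒ system is inconsistent (no integer solution).

No solution (the system is inconsistent).


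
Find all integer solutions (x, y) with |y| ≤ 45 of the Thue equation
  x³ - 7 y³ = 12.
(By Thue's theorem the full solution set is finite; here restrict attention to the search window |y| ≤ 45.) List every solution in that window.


The equation is x³ - 7y³ = 12. For fixed y, x³ = 7·y³ + 12, so a solution requires the RHS to be a perfect cube.
Strategy: iterate y from -45 to 45, compute RHS = 7·y³ + 12, and check whether it is a (positive or negative) perfect cube.
Check small values of y:
  y = 0: RHS = 12 is not a perfect cube.
  y = 1: RHS = 19 is not a perfect cube.
  y = -1: RHS = 5 is not a perfect cube.
  y = 2: RHS = 68 is not a perfect cube.
  y = -2: RHS = -44 is not a perfect cube.
  y = 3: RHS = 201 is not a perfect cube.
  y = -3: RHS = -177 is not a perfect cube.
Continuing the search up to |y| = 45 finds no solutions either.
No (x, y) in the scanned range satisfies the equation.

No integer solutions with |y| ≤ 45.


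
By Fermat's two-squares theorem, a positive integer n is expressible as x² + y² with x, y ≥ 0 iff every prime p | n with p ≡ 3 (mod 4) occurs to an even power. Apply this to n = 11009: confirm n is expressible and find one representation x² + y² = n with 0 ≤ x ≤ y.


Step 1: Factor n = 11009 = 101 · 109.
Step 2: Check the mod-4 condition on each prime factor: 101 ≡ 1 (mod 4), exponent 1; 109 ≡ 1 (mod 4), exponent 1.
All primes ≡ 3 (mod 4) appear to even exponent (or don't appear), so by the two-squares theorem n IS expressible as a sum of two squares.
Step 3: Build a representation. Here n = 101 · 109 is a product of primes ≡ 1 (mod 4). Each prime p ≡ 1 (mod 4) is itself a sum of two squares; find a² by testing p − a² for a perfect square:
  101: 101 − 1² = 100 = 10² ⇒ 101 = 1² + 10².
  109: 109 − 1² = 108, 109 − 2² = 105, 109 − 3² = 100 = 10² ⇒ 109 = 3² + 10².
  Combine using the Brahmagupta–Fibonacci identity (a² + b²)(c² + d²) = (ac − bd)² + (ad + bc)² = (ac + bd)² + (ad − bc)²:
  101 · 109 = 11009: from (1² + 10²)(3² + 10²), take (1·3 − 10·10, 1·10 + 10·3) = (3 − 100, 10 + 30) = (-97, 40); dropping signs (only squares matter) gives (97, 40); check 97² + 40² = 9409 + 1600 = 11009 ✓.
Step 4: Order so x ≤ y and verify: 40² + 97² = 1600 + 9409 = 11009 = n. ✓

n = 11009 = 40² + 97² (one valid representation with x ≤ y).


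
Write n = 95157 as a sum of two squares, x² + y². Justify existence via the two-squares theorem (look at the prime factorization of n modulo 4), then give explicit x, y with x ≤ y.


Step 1: Factor n = 95157 = 3^2 · 97 · 109.
Step 2: Check the mod-4 condition on each prime factor: 3 ≡ 3 (mod 4), exponent 2 (must be even); 97 ≡ 1 (mod 4), exponent 1; 109 ≡ 1 (mod 4), exponent 1.
All primes ≡ 3 (mod 4) appear to even exponent (or don't appear), so by the two-squares theorem n IS expressible as a sum of two squares.
Step 3: Build a representation. Group n = k² · m with k = 3 and m = 97 · 109 = 10573 (a product of primes ≡ 1 (mod 4)); a representation of m scales to one of n via (k·x)² + (k·y)² = k²(x² + y²). Each prime p ≡ 1 (mod 4) is itself a sum of two squares; find a² by testing p − a² for a perfect square:
  97: 97 − 1² = 96, 97 − 2² = 93, 97 − 3² = 88, 97 − 4² = 81 = 9² ⇒ 97 = 4² + 9².
  109: 109 − 1² = 108, 109 − 2² = 105, 109 − 3² = 100 = 10² ⇒ 109 = 3² + 10².
  Combine using the Brahmagupta–Fibonacci identity (a² + b²)(c² + d²) = (ac − bd)² + (ad + bc)² = (ac + bd)² + (ad − bc)²:
  97 · 109 = 10573: from (4² + 9²)(3² + 10²), take (4·3 − 9·10, 4·10 + 9·3) = (12 − 90, 40 + 27) = (-78, 67); dropping signs (only squares matter) gives (78, 67); check 78² + 67² = 6084 + 4489 = 10573 ✓.
  Scale by k = 3: (3·78, 3·67) = (234, 201).
Step 4: Order so x ≤ y and verify: 201² + 234² = 40401 + 54756 = 95157 = n. ✓

n = 95157 = 201² + 234² (one valid representation with x ≤ y).


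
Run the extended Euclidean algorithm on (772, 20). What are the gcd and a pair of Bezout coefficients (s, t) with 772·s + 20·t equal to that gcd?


Euclidean algorithm on (772, 20) — divide until remainder is 0:
  772 = 38 · 20 + 12
  20 = 1 · 12 + 8
  12 = 1 · 8 + 4
  8 = 2 · 4 + 0
gcd(772, 20) = 4.
Track Bezout coefficients alongside the remainders: start with r₀ = 772 = a·1 + b·0 (s = 1, t = 0) and r₁ = 20 = a·0 + b·1 (s = 0, t = 1); each new remainder r_{k+1} = r_{k-1} − q_k·r_k inherits s_{k+1} = s_{k-1} − q_k·s_k, t_{k+1} = t_{k-1} − q_k·t_k, so r_k = a·s_k + b·t_k at every step:
  q = 38: r = 12, s = 1 − 38·0 = 1, t = 0 − 38·1 = -38  (check: 772·1 + 20·(-38) = 12)
  q = 1: r = 8, s = 0 − 1·1 = -1, t = 1 − 1·(-38) = 39  (check: 772·(-1) + 20·39 = 8)
  q = 1: r = 4, s = 1 − 1·(-1) = 2, t = -38 − 1·39 = -77  (check: 772·2 + 20·(-77) = 4)
The row with r = 4 (the gcd) gives the Bezout coefficients s = 2, t = -77.
Result: 772 · (2) + 20 · (-77) = 4.

gcd(772, 20) = 4; s = 2, t = -77 (check: 772·2 + 20·(-77) = 4).


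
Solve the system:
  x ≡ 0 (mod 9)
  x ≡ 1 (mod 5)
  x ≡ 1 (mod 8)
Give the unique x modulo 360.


Moduli 9, 5, 8 are pairwise coprime; by CRT there is a unique solution modulo M = 9 · 5 · 8 = 360.
Solve pairwise, accumulating the modulus:
  Start with x ≡ 0 (mod 9).
  Combine with x ≡ 1 (mod 5): since gcd(9, 5) = 1, we get a unique residue mod 45.
    Write x = 0 + 9·t and substitute into x ≡ 1 (mod 5): 9·t ≡ 1 − 0 = 1 (mod 5).
    Reduce coefficients mod 5: 4·t ≡ 1 (mod 5).
    The inverse of 4 mod 5 is 4 (since 4·4 = 16 = 3·5 + 1), so t ≡ 4·1 = 4 ≡ 4 (mod 5).
    Then x = 0 + 9·4 = 36, valid modulo lcm(9, 5) = 45: x ≡ 36 (mod 45).
  Combine with x ≡ 1 (mod 8): since gcd(45, 8) = 1, we get a unique residue mod 360.
    Write x = 36 + 45·t and substitute into x ≡ 1 (mod 8): 45·t ≡ 1 − 36 = -35 (mod 8).
    Reduce coefficients mod 8: 5·t ≡ 5 (mod 8).
    The inverse of 5 mod 8 is 5 (since 5·5 = 25 = 3·8 + 1), so t ≡ 5·5 = 25 ≡ 1 (mod 8).
    Then x = 36 + 45·1 = 81, valid modulo lcm(45, 8) = 360: x ≡ 81 (mod 360).
Verify: 81 mod 9 = 0 ✓, 81 mod 5 = 1 ✓, 81 mod 8 = 1 ✓.

x ≡ 81 (mod 360).


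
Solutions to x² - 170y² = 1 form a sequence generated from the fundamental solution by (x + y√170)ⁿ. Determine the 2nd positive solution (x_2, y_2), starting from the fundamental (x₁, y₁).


Step 1: Find the fundamental solution (x₁, y₁) of x² - 170y² = 1.
  Expand √170 as a continued fraction. a₀ = ⌊√170⌋ = 13; iterate m_{k+1} = d_k·a_k − m_k, d_{k+1} = (170 − m_{k+1}²)/d_k, a_{k+1} = ⌊(a₀ + m_{k+1})/d_{k+1}⌋ (starting m₀ = 0, d₀ = 1), with convergents p_k = a_k·p_{k-1} + p_{k-2}, q_k = a_k·q_{k-1} + q_{k-2} (p₋₁ = 1, q₋₁ = 0):
  k = 0: a₀ = 13; p₀/q₀ = 13/1; p₀² − 170·q₀² = 169 − 170 = -1.
  k = 1: m = 13, d = 1, a = ⌊(13 + 13)/1⌋ = 26; p/q = (26·13 + 1)/(26·1 + 0) = 339/26; p² − 170·q² = 114921 − 114920 = 1.
  The first convergent with p² − 170·q² = 1 gives the fundamental solution (x₁, y₁) = (339, 26).
Step 2: Apply the recurrence (x_{n+1}, y_{n+1}) = (x₁x_n + 170y₁y_n, x₁y_n + y₁x_n) repeatedly.
  From (x_1, y_1) = (339, 26): x_2 = 339·339 + 170·26·26 = 229841; y_2 = 339·26 + 26·339 = 17628.
Step 3: Verify x_2² - 170·y_2² = 52826885281 - 52826885280 = 1 (should be 1). ✓

(x_1, y_1) = (339, 26); (x_2, y_2) = (229841, 17628).


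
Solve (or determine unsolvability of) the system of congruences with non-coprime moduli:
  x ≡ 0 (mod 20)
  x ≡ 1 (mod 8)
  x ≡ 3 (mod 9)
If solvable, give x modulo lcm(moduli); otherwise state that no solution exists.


Moduli 20, 8, 9 are not pairwise coprime, so CRT works modulo lcm(m_i) when all pairwise compatibility conditions hold.
Pairwise compatibility: gcd(m_i, m_j) must divide a_i - a_j for every pair.
Merge one congruence at a time:
  Start: x ≡ 0 (mod 20).
  Combine with x ≡ 1 (mod 8): gcd(20, 8) = 4, and 1 - 0 = 1 is NOT divisible by 4.
    ⇒ system is inconsistent (no integer solution).

No solution (the system is inconsistent).


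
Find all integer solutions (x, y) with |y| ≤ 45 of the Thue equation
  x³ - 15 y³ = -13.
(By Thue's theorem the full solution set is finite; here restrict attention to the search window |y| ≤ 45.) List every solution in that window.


The equation is x³ - 15y³ = -13. For fixed y, x³ = 15·y³ − 13, so a solution requires the RHS to be a perfect cube.
Strategy: iterate y from -45 to 45, compute RHS = 15·y³ − 13, and check whether it is a (positive or negative) perfect cube.
Check small values of y:
  y = 0: RHS = -13 is not a perfect cube.
  y = 1: RHS = 2 is not a perfect cube.
  y = -1: RHS = -28 is not a perfect cube.
  y = 2: RHS = 107 is not a perfect cube.
  y = -2: RHS = -133 is not a perfect cube.
  y = 3: RHS = 392 is not a perfect cube.
  y = -3: RHS = -418 is not a perfect cube.
Continuing the search up to |y| = 45 finds no solutions either.
No (x, y) in the scanned range satisfies the equation.

No integer solutions with |y| ≤ 45.


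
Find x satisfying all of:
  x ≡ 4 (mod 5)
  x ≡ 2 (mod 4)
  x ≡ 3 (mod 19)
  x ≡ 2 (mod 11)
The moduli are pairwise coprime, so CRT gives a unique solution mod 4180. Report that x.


Product of moduli M = 5 · 4 · 19 · 11 = 4180.
Merge one congruence at a time:
  Start: x ≡ 4 (mod 5).
  Combine with x ≡ 2 (mod 4); new modulus lcm = 20.
    Write x = 4 + 5·t and substitute into x ≡ 2 (mod 4): 5·t ≡ 2 − 4 = -2 (mod 4).
    Reduce coefficients mod 4: 1·t ≡ 2 (mod 4).
    So t ≡ 2 (mod 4).
    Then x = 4 + 5·2 = 14, valid modulo lcm(5, 4) = 20: x ≡ 14 (mod 20).
  Combine with x ≡ 3 (mod 19); new modulus lcm = 380.
    Write x = 14 + 20·t and substitute into x ≡ 3 (mod 19): 20·t ≡ 3 − 14 = -11 (mod 19).
    Reduce coefficients mod 19: 1·t ≡ 8 (mod 19).
    So t ≡ 8 (mod 19).
    Then x = 14 + 20·8 = 174, valid modulo lcm(20, 19) = 380: x ≡ 174 (mod 380).
  Combine with x ≡ 2 (mod 11); new modulus lcm = 4180.
    Write x = 174 + 380·t and substitute into x ≡ 2 (mod 11): 380·t ≡ 2 − 174 = -172 (mod 11).
    Reduce coefficients mod 11: 6·t ≡ 4 (mod 11).
    The inverse of 6 mod 11 is 2 (since 6·2 = 12 = 1·11 + 1), so t ≡ 2·4 = 8 ≡ 8 (mod 11).
    Then x = 174 + 380·8 = 3214, valid modulo lcm(380, 11) = 4180: x ≡ 3214 (mod 4180).
Verify against each original: 3214 mod 5 = 4, 3214 mod 4 = 2, 3214 mod 19 = 3, 3214 mod 11 = 2.

x ≡ 3214 (mod 4180).


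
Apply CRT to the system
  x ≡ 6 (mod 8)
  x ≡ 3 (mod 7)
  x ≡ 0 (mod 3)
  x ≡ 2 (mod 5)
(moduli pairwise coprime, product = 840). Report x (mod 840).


Product of moduli M = 8 · 7 · 3 · 5 = 840.
Merge one congruence at a time:
  Start: x ≡ 6 (mod 8).
  Combine with x ≡ 3 (mod 7); new modulus lcm = 56.
    Write x = 6 + 8·t and substitute into x ≡ 3 (mod 7): 8·t ≡ 3 − 6 = -3 (mod 7).
    Reduce coefficients mod 7: 1·t ≡ 4 (mod 7).
    So t ≡ 4 (mod 7).
    Then x = 6 + 8·4 = 38, valid modulo lcm(8, 7) = 56: x ≡ 38 (mod 56).
  Combine with x ≡ 0 (mod 3); new modulus lcm = 168.
    Write x = 38 + 56·t and substitute into x ≡ 0 (mod 3): 56·t ≡ 0 − 38 = -38 (mod 3).
    Reduce coefficients mod 3: 2·t ≡ 1 (mod 3).
    The inverse of 2 mod 3 is 2 (since 2·2 = 4 = 1·3 + 1), so t ≡ 2·1 = 2 ≡ 2 (mod 3).
    Then x = 38 + 56·2 = 150, valid modulo lcm(56, 3) = 168: x ≡ 150 (mod 168).
  Combine with x ≡ 2 (mod 5); new modulus lcm = 840.
    Write x = 150 + 168·t and substitute into x ≡ 2 (mod 5): 168·t ≡ 2 − 150 = -148 (mod 5).
    Reduce coefficients mod 5: 3·t ≡ 2 (mod 5).
    The inverse of 3 mod 5 is 2 (since 3·2 = 6 = 1·5 + 1), so t ≡ 2·2 = 4 ≡ 4 (mod 5).
    Then x = 150 + 168·4 = 822, valid modulo lcm(168, 5) = 840: x ≡ 822 (mod 840).
Verify against each original: 822 mod 8 = 6, 822 mod 7 = 3, 822 mod 3 = 0, 822 mod 5 = 2.

x ≡ 822 (mod 840).


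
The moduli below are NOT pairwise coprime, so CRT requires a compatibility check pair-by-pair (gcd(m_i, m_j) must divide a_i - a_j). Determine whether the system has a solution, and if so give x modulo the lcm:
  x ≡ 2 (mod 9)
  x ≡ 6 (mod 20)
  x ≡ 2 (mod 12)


Moduli 9, 20, 12 are not pairwise coprime, so CRT works modulo lcm(m_i) when all pairwise compatibility conditions hold.
Pairwise compatibility: gcd(m_i, m_j) must divide a_i - a_j for every pair.
Merge one congruence at a time:
  Start: x ≡ 2 (mod 9).
  Combine with x ≡ 6 (mod 20): gcd(9, 20) = 1; 6 - 2 = 4, which IS divisible by 1, so compatible.
    Write x = 2 + 9·t and substitute into x ≡ 6 (mod 20): 9·t ≡ 6 − 2 = 4 (mod 20).
    The inverse of 9 mod 20 is 9 (since 9·9 = 81 = 4·20 + 1), so t ≡ 9·4 = 36 ≡ 16 (mod 20).
    Then x = 2 + 9·16 = 146, valid modulo lcm(9, 20) = 180: x ≡ 146 (mod 180).
  Combine with x ≡ 2 (mod 12): gcd(180, 12) = 12; 2 - 146 = -144, which IS divisible by 12, so compatible.
    Write x = 146 + 180·t and substitute into x ≡ 2 (mod 12): 180·t ≡ 2 − 146 = -144 (mod 12).
    Divide the congruence (and modulus) by g = 12: 15·t ≡ -12 (mod 1).
    Modulo 1 every t works; take t = 0.
    Then x = 146 + 180·0 = 146, valid modulo lcm(180, 12) = 180: x ≡ 146 (mod 180).
Verify: 146 mod 9 = 2, 146 mod 20 = 6, 146 mod 12 = 2.

x ≡ 146 (mod 180).


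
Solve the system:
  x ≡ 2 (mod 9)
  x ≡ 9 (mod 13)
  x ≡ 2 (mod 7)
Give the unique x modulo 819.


Moduli 9, 13, 7 are pairwise coprime; by CRT there is a unique solution modulo M = 9 · 13 · 7 = 819.
Solve pairwise, accumulating the modulus:
  Start with x ≡ 2 (mod 9).
  Combine with x ≡ 9 (mod 13): since gcd(9, 13) = 1, we get a unique residue mod 117.
    Write x = 2 + 9·t and substitute into x ≡ 9 (mod 13): 9·t ≡ 9 − 2 = 7 (mod 13).
    The inverse of 9 mod 13 is 3 (since 9·3 = 27 = 2·13 + 1), so t ≡ 3·7 = 21 ≡ 8 (mod 13).
    Then x = 2 + 9·8 = 74, valid modulo lcm(9, 13) = 117: x ≡ 74 (mod 117).
  Combine with x ≡ 2 (mod 7): since gcd(117, 7) = 1, we get a unique residue mod 819.
    Write x = 74 + 117·t and substitute into x ≡ 2 (mod 7): 117·t ≡ 2 − 74 = -72 (mod 7).
    Reduce coefficients mod 7: 5·t ≡ 5 (mod 7).
    The inverse of 5 mod 7 is 3 (since 5·3 = 15 = 2·7 + 1), so t ≡ 3·5 = 15 ≡ 1 (mod 7).
    Then x = 74 + 117·1 = 191, valid modulo lcm(117, 7) = 819: x ≡ 191 (mod 819).
Verify: 191 mod 9 = 2 ✓, 191 mod 13 = 9 ✓, 191 mod 7 = 2 ✓.

x ≡ 191 (mod 819).
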